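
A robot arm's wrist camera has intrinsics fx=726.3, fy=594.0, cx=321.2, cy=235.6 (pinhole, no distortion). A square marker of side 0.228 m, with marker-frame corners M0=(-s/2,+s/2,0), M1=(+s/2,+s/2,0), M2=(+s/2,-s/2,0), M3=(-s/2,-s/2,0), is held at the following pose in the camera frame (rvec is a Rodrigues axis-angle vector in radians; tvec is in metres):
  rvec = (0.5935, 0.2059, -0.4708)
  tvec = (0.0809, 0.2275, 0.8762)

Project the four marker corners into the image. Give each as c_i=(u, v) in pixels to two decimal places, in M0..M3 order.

Intrinsics K: fx=726.3, fy=594.0, cx=321.2, cy=235.6
Marker side s = 0.228 m; corners in marker frame (Z=0):
  M0 = (-0.1140, +0.1140, 0)
  M1 = (+0.1140, +0.1140, 0)
  M2 = (+0.1140, -0.1140, 0)
  M3 = (-0.1140, -0.1140, 0)
rvec = (0.5935, 0.2059, -0.4708), |rvec| = θ = 0.78504 rad = 44.980°
Rodrigues: sinθ=0.70685, 1−cosθ=0.29264; R = I + sinθ·[k]× + (1−cosθ)·[k]×²:
    [+0.87462 +0.48194 +0.05271]
    [-0.36588 +0.72749 -0.58042]
    [-0.31807 +0.48836 +0.81261]
t = (0.0809, 0.2275, 0.8762) m
M0: Pc = R·M0+t = (+0.03613, +0.35214, +0.96813); u = 726.3·(+0.03613)/0.96813 + 321.2 = 348.3081, v = 594.0·(+0.35214)/0.96813 + 235.6 = 451.6590
M1: Pc = R·M1+t = (+0.23555, +0.26872, +0.89561); u = 726.3·(+0.23555)/0.89561 + 321.2 = 512.2179, v = 594.0·(+0.26872)/0.89561 + 235.6 = 413.8261
M2: Pc = R·M2+t = (+0.12567, +0.10286, +0.78427); u = 726.3·(+0.12567)/0.78427 + 321.2 = 437.5776, v = 594.0·(+0.10286)/0.78427 + 235.6 = 313.5022
M3: Pc = R·M3+t = (-0.07375, +0.18628, +0.85679); u = 726.3·(-0.07375)/0.85679 + 321.2 = 258.6843, v = 594.0·(+0.18628)/0.85679 + 235.6 = 364.7434

c0=(348.31, 451.66) c1=(512.22, 413.83) c2=(437.58, 313.50) c3=(258.68, 364.74)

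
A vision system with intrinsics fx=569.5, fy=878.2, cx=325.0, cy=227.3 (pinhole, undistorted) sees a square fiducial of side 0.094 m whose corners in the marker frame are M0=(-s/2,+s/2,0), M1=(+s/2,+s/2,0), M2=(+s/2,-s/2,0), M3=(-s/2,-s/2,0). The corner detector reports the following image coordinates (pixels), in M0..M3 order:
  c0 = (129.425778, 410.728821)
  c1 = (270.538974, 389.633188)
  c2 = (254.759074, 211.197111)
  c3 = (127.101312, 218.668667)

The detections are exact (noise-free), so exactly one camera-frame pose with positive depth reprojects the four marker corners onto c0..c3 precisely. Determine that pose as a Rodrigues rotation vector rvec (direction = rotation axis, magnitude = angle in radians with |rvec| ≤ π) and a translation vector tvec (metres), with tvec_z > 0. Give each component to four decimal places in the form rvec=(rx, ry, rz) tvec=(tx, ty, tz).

Intrinsics K: fx=569.5, fy=878.2, cx=325.0, cy=227.3
Marker side s = 0.094 m; corners in marker frame (Z=0):
  M0 = (-0.0470, +0.0470, 0)
  M1 = (+0.0470, +0.0470, 0)
  M2 = (+0.0470, -0.0470, 0)
  M3 = (-0.0470, -0.0470, 0)
Detected image corners:
  c0 = (129.425778, 410.728821) px
  c1 = (270.538974, 389.633188) px
  c2 = (254.759074, 211.197111) px
  c3 = (127.101312, 218.668667) px
Planar DLT: solve 8×8 A·h = b for H (H[2,2]=1):
  H  [+1562.05562 -118.72223 +197.41976]
  H  [+66.09291 +1626.32008 +302.48180]
  H  [+0.69665 -1.11209 +1.00000]
B = K⁻¹H; ‖b₁‖=2.448829, ‖b₂‖=2.448829; λ = 2/(‖b₁‖+‖b₂‖) = 0.408359, sign → tz>0 ⇒ λ=+0.408359
r₁ = λ·B[:,0] = (+0.95772,-0.04290,+0.28448); r₂ = λ·B[:,1] = (+0.17403,+0.87377,-0.45413)
r₃ = r₁×r₂ = (-0.22909,+0.48444,+0.84430); SVD([r₁ r₂ r₃]) → R = UVᵀ:
  R  [+0.95772 +0.17403 -0.22909]
  R  [-0.04290 +0.87377 +0.48444]
  R  [+0.28448 -0.45413 +0.84430]
t = (-0.09148, +0.03496, +0.40836) m
tr R = 2.675788; θ = arccos((tr R − 1)/2) = 0.577383 rad = 33.082°
axis k = ((R−Rᵀ)₃₂, (R−Rᵀ)₁₃, (R−Rᵀ)₂₁) / (2 sinθ) = (-0.859763, -0.470447, -0.198715)
rvec = θ·k = (-0.496412, -0.271628, -0.114735)

rvec=(-0.4964, -0.2716, -0.1147) tvec=(-0.0915, 0.0350, 0.4084)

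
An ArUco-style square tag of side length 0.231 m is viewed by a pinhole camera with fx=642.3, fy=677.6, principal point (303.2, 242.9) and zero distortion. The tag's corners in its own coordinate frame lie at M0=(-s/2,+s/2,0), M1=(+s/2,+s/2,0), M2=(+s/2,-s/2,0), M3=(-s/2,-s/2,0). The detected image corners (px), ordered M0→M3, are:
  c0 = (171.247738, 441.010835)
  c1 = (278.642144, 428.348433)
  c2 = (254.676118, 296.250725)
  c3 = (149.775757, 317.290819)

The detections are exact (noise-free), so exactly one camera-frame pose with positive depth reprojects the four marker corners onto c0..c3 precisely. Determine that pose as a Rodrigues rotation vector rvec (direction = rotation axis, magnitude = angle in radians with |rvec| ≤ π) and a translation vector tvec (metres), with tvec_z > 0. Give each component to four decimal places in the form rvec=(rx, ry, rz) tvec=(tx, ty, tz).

rvec=(-0.0131, 0.3615, -0.2000) tvec=(-0.1725, 0.2286, 1.2120)

Intrinsics K: fx=642.3, fy=677.6, cx=303.2, cy=242.9
Marker side s = 0.231 m; corners in marker frame (Z=0):
  M0 = (-0.1155, +0.1155, 0)
  M1 = (+0.1155, +0.1155, 0)
  M2 = (+0.1155, -0.1155, 0)
  M3 = (-0.1155, -0.1155, 0)
Detected image corners:
  c0 = (171.247738, 441.010835) px
  c1 = (278.642144, 428.348433) px
  c2 = (254.676118, 296.250725) px
  c3 = (149.775757, 317.290819) px
Planar DLT: solve 8×8 A·h = b for H (H[2,2]=1):
  H  [+397.80513 +89.64792 +211.76277]
  H  [-180.09640 +538.32014 +370.71149]
  H  [-0.28880 -0.03990 +1.00000]
B = K⁻¹H; ‖b₁‖=0.825088, ‖b₂‖=0.825088; λ = 2/(‖b₁‖+‖b₂‖) = 1.211991, sign → tz>0 ⇒ λ=+1.211991
r₁ = λ·B[:,0] = (+0.91587,-0.19666,-0.35002); r₂ = λ·B[:,1] = (+0.19199,+0.98020,-0.04836)
r₃ = r₁×r₂ = (+0.35260,-0.02291,+0.93549); SVD([r₁ r₂ r₃]) → R = UVᵀ:
  R  [+0.91587 +0.19199 +0.35260]
  R  [-0.19666 +0.98020 -0.02291]
  R  [-0.35002 -0.04836 +0.93549]
t = (-0.17254, +0.22861, +1.21199) m
tr R = 2.831566; θ = arccos((tr R − 1)/2) = 0.413344 rad = 23.683°
axis k = ((R−Rᵀ)₃₂, (R−Rᵀ)₁₃, (R−Rᵀ)₂₁) / (2 sinθ) = (-0.031686, +0.874611, -0.483788)
rvec = θ·k = (-0.013097, +0.361515, -0.199971)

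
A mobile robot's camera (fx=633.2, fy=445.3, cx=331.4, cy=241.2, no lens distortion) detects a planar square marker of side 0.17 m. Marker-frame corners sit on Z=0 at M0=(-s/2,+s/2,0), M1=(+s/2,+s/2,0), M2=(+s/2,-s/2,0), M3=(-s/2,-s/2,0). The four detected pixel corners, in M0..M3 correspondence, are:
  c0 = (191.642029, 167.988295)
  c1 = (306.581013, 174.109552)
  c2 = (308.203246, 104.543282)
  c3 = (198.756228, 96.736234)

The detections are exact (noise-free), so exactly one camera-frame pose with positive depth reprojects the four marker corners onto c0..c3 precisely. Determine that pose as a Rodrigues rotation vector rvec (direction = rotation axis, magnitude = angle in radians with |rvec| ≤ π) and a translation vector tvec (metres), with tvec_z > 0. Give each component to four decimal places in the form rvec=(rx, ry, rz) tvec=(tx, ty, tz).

rvec=(-0.2741, -0.1696, 0.0280) tvec=(-0.1209, -0.2302, 0.9657)

Intrinsics K: fx=633.2, fy=445.3, cx=331.4, cy=241.2
Marker side s = 0.17 m; corners in marker frame (Z=0):
  M0 = (-0.0850, +0.0850, 0)
  M1 = (+0.0850, +0.0850, 0)
  M2 = (+0.0850, -0.0850, 0)
  M3 = (-0.0850, -0.0850, 0)
Detected image corners:
  c0 = (191.642029, 167.988295) px
  c1 = (306.581013, 174.109552) px
  c2 = (308.203246, 104.543282) px
  c3 = (198.756228, 96.736234) px
Planar DLT: solve 8×8 A·h = b for H (H[2,2]=1):
  H  [+701.95881 -96.17342 +252.15213]
  H  [+63.99721 +375.87657 +135.05226]
  H  [+0.16867 -0.28138 +1.00000]
B = K⁻¹H; ‖b₁‖=1.035484, ‖b₂‖=1.035484; λ = 2/(‖b₁‖+‖b₂‖) = 0.965732, sign → tz>0 ⇒ λ=+0.965732
r₁ = λ·B[:,0] = (+0.98535,+0.05056,+0.16289); r₂ = λ·B[:,1] = (-0.00446,+0.96236,-0.27174)
r₃ = r₁×r₂ = (-0.17050,+0.26703,+0.94849); SVD([r₁ r₂ r₃]) → R = UVᵀ:
  R  [+0.98535 -0.00446 -0.17050]
  R  [+0.05056 +0.96236 +0.26703]
  R  [+0.16289 -0.27174 +0.94849]
t = (-0.12087, -0.23021, +0.96573) m
tr R = 2.896194; θ = arccos((tr R − 1)/2) = 0.323599 rad = 18.541°
axis k = ((R−Rᵀ)₃₂, (R−Rᵀ)₁₃, (R−Rᵀ)₂₁) / (2 sinθ) = (-0.847170, -0.524230, +0.086516)
rvec = θ·k = (-0.274144, -0.169641, +0.027996)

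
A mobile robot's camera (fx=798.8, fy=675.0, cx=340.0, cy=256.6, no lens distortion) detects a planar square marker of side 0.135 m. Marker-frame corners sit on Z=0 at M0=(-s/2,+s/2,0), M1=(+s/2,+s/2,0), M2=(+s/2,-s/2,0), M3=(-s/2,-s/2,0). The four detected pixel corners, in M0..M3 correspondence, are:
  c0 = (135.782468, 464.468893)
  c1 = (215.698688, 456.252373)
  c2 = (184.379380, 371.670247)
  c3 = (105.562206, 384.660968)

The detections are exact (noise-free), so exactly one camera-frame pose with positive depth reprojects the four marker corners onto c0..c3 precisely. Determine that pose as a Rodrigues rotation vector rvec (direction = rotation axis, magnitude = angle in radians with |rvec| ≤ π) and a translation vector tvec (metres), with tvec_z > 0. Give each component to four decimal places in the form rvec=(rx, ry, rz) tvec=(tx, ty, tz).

rvec=(0.1283, 0.4454, -0.2683) tvec=(-0.2363, 0.2522, 1.0446)

Intrinsics K: fx=798.8, fy=675.0, cx=340.0, cy=256.6
Marker side s = 0.135 m; corners in marker frame (Z=0):
  M0 = (-0.0675, +0.0675, 0)
  M1 = (+0.0675, +0.0675, 0)
  M2 = (+0.0675, -0.0675, 0)
  M3 = (-0.0675, -0.0675, 0)
Detected image corners:
  c0 = (135.782468, 464.468893) px
  c1 = (215.698688, 456.252373) px
  c2 = (184.379380, 371.670247) px
  c3 = (105.562206, 384.660968) px
Planar DLT: solve 8×8 A·h = b for H (H[2,2]=1):
  H  [+520.19055 +237.61717 +159.28787]
  H  [-255.55201 +633.99406 +419.58396]
  H  [-0.42236 +0.06117 +1.00000]
B = K⁻¹H; ‖b₁‖=0.957323, ‖b₂‖=0.957323; λ = 2/(‖b₁‖+‖b₂‖) = 1.044580, sign → tz>0 ⇒ λ=+1.044580
r₁ = λ·B[:,0] = (+0.86803,-0.22776,-0.44119); r₂ = λ·B[:,1] = (+0.28353,+0.95683,+0.06390)
r₃ = r₁×r₂ = (+0.40759,-0.18055,+0.89514); SVD([r₁ r₂ r₃]) → R = UVᵀ:
  R  [+0.86803 +0.28353 +0.40759]
  R  [-0.22776 +0.95683 -0.18055]
  R  [-0.44119 +0.06390 +0.89514]
t = (-0.23631, +0.25222, +1.04458) m
tr R = 2.720001; θ = arccos((tr R − 1)/2) = 0.535525 rad = 30.683°
axis k = ((R−Rᵀ)₃₂, (R−Rᵀ)₁₃, (R−Rᵀ)₂₁) / (2 sinθ) = (+0.239521, +0.831657, -0.500975)
rvec = θ·k = (+0.128269, +0.445374, -0.268285)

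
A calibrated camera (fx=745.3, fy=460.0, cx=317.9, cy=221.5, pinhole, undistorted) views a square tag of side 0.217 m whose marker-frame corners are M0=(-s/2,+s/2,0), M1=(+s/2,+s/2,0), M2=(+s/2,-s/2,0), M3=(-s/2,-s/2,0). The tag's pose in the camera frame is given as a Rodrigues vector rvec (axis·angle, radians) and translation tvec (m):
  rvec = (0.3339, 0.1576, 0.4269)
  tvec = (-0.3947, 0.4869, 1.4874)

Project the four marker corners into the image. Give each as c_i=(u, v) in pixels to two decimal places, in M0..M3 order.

Intrinsics K: fx=745.3, fy=460.0, cx=317.9, cy=221.5
Marker side s = 0.217 m; corners in marker frame (Z=0):
  M0 = (-0.1085, +0.1085, 0)
  M1 = (+0.1085, +0.1085, 0)
  M2 = (+0.1085, -0.1085, 0)
  M3 = (-0.1085, -0.1085, 0)
rvec = (0.3339, 0.1576, 0.4269), |rvec| = θ = 0.56442 rad = 32.339°
Rodrigues: sinθ=0.53493, 1−cosθ=0.15510; R = I + sinθ·[k]× + (1−cosθ)·[k]×²:
    [+0.89918 -0.37897 +0.21876]
    [+0.43021 +0.85699 -0.28370]
    [-0.07997 +0.34921 +0.93363]
t = (-0.3947, 0.4869, 1.4874) m
M0: Pc = R·M0+t = (-0.53338, +0.53321, +1.53397); u = 745.3·(-0.53338)/1.53397 + 317.9 = 58.7497, v = 460.0·(+0.53321)/1.53397 + 221.5 = 381.3958
M1: Pc = R·M1+t = (-0.33826, +0.62656, +1.51661); u = 745.3·(-0.33826)/1.51661 + 317.9 = 151.6721, v = 460.0·(+0.62656)/1.51661 + 221.5 = 411.5408
M2: Pc = R·M2+t = (-0.25602, +0.44059, +1.44083); u = 745.3·(-0.25602)/1.44083 + 317.9 = 185.4683, v = 460.0·(+0.44059)/1.44083 + 221.5 = 362.1639
M3: Pc = R·M3+t = (-0.45114, +0.34724, +1.45819); u = 745.3·(-0.45114)/1.45819 + 317.9 = 87.3147, v = 460.0·(+0.34724)/1.45819 + 221.5 = 331.0399

c0=(58.75, 381.40) c1=(151.67, 411.54) c2=(185.47, 362.16) c3=(87.31, 331.04)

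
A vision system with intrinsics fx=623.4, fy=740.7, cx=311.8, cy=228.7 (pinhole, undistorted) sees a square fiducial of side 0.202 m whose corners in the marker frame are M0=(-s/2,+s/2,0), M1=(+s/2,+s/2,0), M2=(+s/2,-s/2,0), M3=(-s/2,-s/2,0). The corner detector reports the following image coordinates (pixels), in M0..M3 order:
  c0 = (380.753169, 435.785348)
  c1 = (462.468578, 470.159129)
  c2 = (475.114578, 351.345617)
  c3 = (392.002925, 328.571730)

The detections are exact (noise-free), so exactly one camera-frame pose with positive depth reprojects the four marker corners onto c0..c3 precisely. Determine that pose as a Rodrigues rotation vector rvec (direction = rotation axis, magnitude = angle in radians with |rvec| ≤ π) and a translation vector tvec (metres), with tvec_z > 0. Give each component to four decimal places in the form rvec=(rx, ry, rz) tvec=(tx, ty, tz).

rvec=(-0.0326, 0.7351, 0.1214) tvec=(0.2395, 0.2963, 1.3135)

Intrinsics K: fx=623.4, fy=740.7, cx=311.8, cy=228.7
Marker side s = 0.202 m; corners in marker frame (Z=0):
  M0 = (-0.1010, +0.1010, 0)
  M1 = (+0.1010, +0.1010, 0)
  M2 = (+0.1010, -0.1010, 0)
  M3 = (-0.1010, -0.1010, 0)
Detected image corners:
  c0 = (380.753169, 435.785348) px
  c1 = (462.468578, 470.159129) px
  c2 = (475.114578, 351.345617) px
  c3 = (392.002925, 328.571730) px
Planar DLT: solve 8×8 A·h = b for H (H[2,2]=1):
  H  [+189.65277 -54.76030 +425.45375]
  H  [-60.95836 +561.89534 +395.78483]
  H  [-0.51062 +0.00984 +1.00000]
B = K⁻¹H; ‖b₁‖=0.761298, ‖b₂‖=0.761298; λ = 2/(‖b₁‖+‖b₂‖) = 1.313546, sign → tz>0 ⇒ λ=+1.313546
r₁ = λ·B[:,0] = (+0.73508,+0.09899,-0.67072); r₂ = λ·B[:,1] = (-0.12185,+0.99246,+0.01293)
r₃ = r₁×r₂ = (+0.66694,+0.07222,+0.74160); SVD([r₁ r₂ r₃]) → R = UVᵀ:
  R  [+0.73508 -0.12185 +0.66694]
  R  [+0.09899 +0.99246 +0.07222]
  R  [-0.67072 +0.01293 +0.74160]
t = (+0.23948, +0.29631, +1.31355) m
tr R = 2.469142; θ = arccos((tr R − 1)/2) = 0.745762 rad = 42.729°
axis k = ((R−Rᵀ)₃₂, (R−Rᵀ)₁₃, (R−Rᵀ)₂₁) / (2 sinθ) = (-0.043691, +0.985702, +0.162734)
rvec = θ·k = (-0.032583, +0.735099, +0.121361)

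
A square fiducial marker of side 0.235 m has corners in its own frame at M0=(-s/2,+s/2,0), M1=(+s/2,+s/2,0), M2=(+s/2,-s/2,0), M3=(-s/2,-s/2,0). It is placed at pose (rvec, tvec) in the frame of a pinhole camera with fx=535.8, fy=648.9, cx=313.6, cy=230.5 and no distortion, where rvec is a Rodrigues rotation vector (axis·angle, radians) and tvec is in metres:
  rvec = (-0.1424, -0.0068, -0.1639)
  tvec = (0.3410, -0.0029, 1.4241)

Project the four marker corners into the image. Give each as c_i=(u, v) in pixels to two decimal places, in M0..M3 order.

Intrinsics K: fx=535.8, fy=648.9, cx=313.6, cy=230.5
Marker side s = 0.235 m; corners in marker frame (Z=0):
  M0 = (-0.1175, +0.1175, 0)
  M1 = (+0.1175, +0.1175, 0)
  M2 = (+0.1175, -0.1175, 0)
  M3 = (-0.1175, -0.1175, 0)
rvec = (-0.1424, -0.0068, -0.1639), |rvec| = θ = 0.21723 rad = 12.446°
Rodrigues: sinθ=0.21552, 1−cosθ=0.02350; R = I + sinθ·[k]× + (1−cosθ)·[k]×²:
    [+0.98660 +0.16310 +0.00488]
    [-0.16213 +0.97652 +0.14184]
    [+0.01837 -0.14073 +0.98988]
t = (0.3410, -0.0029, 1.4241) m
M0: Pc = R·M0+t = (+0.24424, +0.13089, +1.40541); u = 535.8·(+0.24424)/1.40541 + 313.6 = 406.7140, v = 648.9·(+0.13089)/1.40541 + 230.5 = 290.9350
M1: Pc = R·M1+t = (+0.47609, +0.09279, +1.40972); u = 535.8·(+0.47609)/1.40972 + 313.6 = 494.5494, v = 648.9·(+0.09279)/1.40972 + 230.5 = 273.2119
M2: Pc = R·M2+t = (+0.43776, -0.13669, +1.44279); u = 535.8·(+0.43776)/1.44279 + 313.6 = 476.1683, v = 648.9·(-0.13669)/1.44279 + 230.5 = 169.0225
M3: Pc = R·M3+t = (+0.20591, -0.09859, +1.43848); u = 535.8·(+0.20591)/1.43848 + 313.6 = 390.2971, v = 648.9·(-0.09859)/1.43848 + 230.5 = 186.0255

c0=(406.71, 290.93) c1=(494.55, 273.21) c2=(476.17, 169.02) c3=(390.30, 186.03)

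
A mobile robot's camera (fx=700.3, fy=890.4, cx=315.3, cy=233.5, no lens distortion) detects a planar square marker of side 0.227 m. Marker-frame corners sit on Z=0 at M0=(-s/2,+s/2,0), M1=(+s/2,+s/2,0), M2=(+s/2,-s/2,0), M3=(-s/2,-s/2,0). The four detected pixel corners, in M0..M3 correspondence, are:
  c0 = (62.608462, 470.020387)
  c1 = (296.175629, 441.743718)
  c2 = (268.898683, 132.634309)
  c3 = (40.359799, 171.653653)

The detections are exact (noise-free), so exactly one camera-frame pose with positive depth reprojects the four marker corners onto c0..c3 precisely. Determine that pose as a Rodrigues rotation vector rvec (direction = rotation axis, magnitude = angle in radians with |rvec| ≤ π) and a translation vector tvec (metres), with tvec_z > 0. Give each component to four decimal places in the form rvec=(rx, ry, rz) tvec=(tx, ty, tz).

rvec=(-0.0455, 0.1123, -0.1172) tvec=(-0.1426, 0.0517, 0.6632)

Intrinsics K: fx=700.3, fy=890.4, cx=315.3, cy=233.5
Marker side s = 0.227 m; corners in marker frame (Z=0):
  M0 = (-0.1135, +0.1135, 0)
  M1 = (+0.1135, +0.1135, 0)
  M2 = (+0.1135, -0.1135, 0)
  M3 = (-0.1135, -0.1135, 0)
Detected image corners:
  c0 = (62.608462, 470.020387) px
  c1 = (296.175629, 441.743718) px
  c2 = (268.898683, 132.634309) px
  c3 = (40.359799, 171.653653) px
Planar DLT: solve 8×8 A·h = b for H (H[2,2]=1):
  H  [+990.28734 +95.81316 +164.74405]
  H  [-198.44172 +1313.82471 +302.97841]
  H  [-0.16447 -0.07824 +1.00000]
B = K⁻¹H; ‖b₁‖=1.507954, ‖b₂‖=1.507954; λ = 2/(‖b₁‖+‖b₂‖) = 0.663150, sign → tz>0 ⇒ λ=+0.663150
r₁ = λ·B[:,0] = (+0.98686,-0.11919,-0.10907); r₂ = λ·B[:,1] = (+0.11409,+0.99211,-0.05189)
r₃ = r₁×r₂ = (+0.11440,+0.03876,+0.99268); SVD([r₁ r₂ r₃]) → R = UVᵀ:
  R  [+0.98686 +0.11409 +0.11440]
  R  [-0.11919 +0.99211 +0.03876]
  R  [-0.10907 -0.05189 +0.99268]
t = (-0.14257, +0.05175, +0.66315) m
tr R = 2.971655; θ = arccos((tr R − 1)/2) = 0.168559 rad = 9.658°
axis k = ((R−Rᵀ)₃₂, (R−Rᵀ)₁₃, (R−Rᵀ)₂₁) / (2 sinθ) = (-0.270167, +0.666027, -0.695283)
rvec = θ·k = (-0.045539, +0.112265, -0.117196)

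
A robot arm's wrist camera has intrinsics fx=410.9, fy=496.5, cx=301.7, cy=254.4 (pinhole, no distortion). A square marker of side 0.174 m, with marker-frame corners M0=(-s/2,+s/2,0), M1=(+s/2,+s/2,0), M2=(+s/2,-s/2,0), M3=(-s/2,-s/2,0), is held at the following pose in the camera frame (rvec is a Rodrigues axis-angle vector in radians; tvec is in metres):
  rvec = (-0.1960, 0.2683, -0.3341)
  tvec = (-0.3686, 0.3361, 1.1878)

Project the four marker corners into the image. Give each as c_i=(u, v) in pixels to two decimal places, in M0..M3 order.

c0=(155.65, 441.31) c1=(207.31, 421.56) c2=(192.71, 348.51) c3=(143.22, 369.96)

Intrinsics K: fx=410.9, fy=496.5, cx=301.7, cy=254.4
Marker side s = 0.174 m; corners in marker frame (Z=0):
  M0 = (-0.0870, +0.0870, 0)
  M1 = (+0.0870, +0.0870, 0)
  M2 = (+0.0870, -0.0870, 0)
  M3 = (-0.0870, -0.0870, 0)
rvec = (-0.1960, 0.2683, -0.3341), |rvec| = θ = 0.47119 rad = 26.997°
Rodrigues: sinθ=0.45395, 1−cosθ=0.10897; R = I + sinθ·[k]× + (1−cosθ)·[k]×²:
    [+0.90988 +0.29606 +0.29062]
    [-0.34768 +0.92636 +0.14483]
    [-0.22634 -0.23282 +0.94581]
t = (-0.3686, 0.3361, 1.1878) m
M0: Pc = R·M0+t = (-0.42200, +0.44694, +1.18724); u = 410.9·(-0.42200)/1.18724 + 301.7 = 155.6459, v = 496.5·(+0.44694)/1.18724 + 254.4 = 441.3102
M1: Pc = R·M1+t = (-0.26368, +0.38644, +1.14785); u = 410.9·(-0.26368)/1.14785 + 301.7 = 207.3087, v = 496.5·(+0.38644)/1.14785 + 254.4 = 421.5554
M2: Pc = R·M2+t = (-0.31520, +0.22526, +1.18836); u = 410.9·(-0.31520)/1.18836 + 301.7 = 192.7142, v = 496.5·(+0.22526)/1.18836 + 254.4 = 348.5132
M3: Pc = R·M3+t = (-0.47352, +0.28576, +1.22775); u = 410.9·(-0.47352)/1.22775 + 301.7 = 143.2242, v = 496.5·(+0.28576)/1.22775 + 254.4 = 369.9592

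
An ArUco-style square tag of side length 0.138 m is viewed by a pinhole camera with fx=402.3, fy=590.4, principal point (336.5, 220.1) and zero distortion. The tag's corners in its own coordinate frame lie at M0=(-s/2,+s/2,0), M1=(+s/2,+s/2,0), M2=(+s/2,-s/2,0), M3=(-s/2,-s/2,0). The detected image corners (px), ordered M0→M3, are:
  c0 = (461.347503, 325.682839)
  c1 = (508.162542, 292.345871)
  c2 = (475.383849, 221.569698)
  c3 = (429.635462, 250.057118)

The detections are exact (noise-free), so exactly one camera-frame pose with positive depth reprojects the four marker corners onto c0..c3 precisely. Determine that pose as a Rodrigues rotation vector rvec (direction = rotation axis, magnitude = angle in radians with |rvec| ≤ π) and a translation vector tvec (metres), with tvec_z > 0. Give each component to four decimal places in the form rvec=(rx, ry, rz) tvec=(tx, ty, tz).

Intrinsics K: fx=402.3, fy=590.4, cx=336.5, cy=220.1
Marker side s = 0.138 m; corners in marker frame (Z=0):
  M0 = (-0.0690, +0.0690, 0)
  M1 = (+0.0690, +0.0690, 0)
  M2 = (+0.0690, -0.0690, 0)
  M3 = (-0.0690, -0.0690, 0)
Detected image corners:
  c0 = (461.347503, 325.682839) px
  c1 = (508.162542, 292.345871) px
  c2 = (475.383849, 221.569698) px
  c3 = (429.635462, 250.057118) px
Planar DLT: solve 8×8 A·h = b for H (H[2,2]=1):
  H  [+483.56636 +52.16169 +468.70655]
  H  [-137.32844 +424.50358 +271.09786]
  H  [+0.31644 -0.38748 +1.00000]
B = K⁻¹H; ‖b₁‖=1.049573, ‖b₂‖=1.049573; λ = 2/(‖b₁‖+‖b₂‖) = 0.952768, sign → tz>0 ⇒ λ=+0.952768
r₁ = λ·B[:,0] = (+0.89305,-0.33401,+0.30150); r₂ = λ·B[:,1] = (+0.43233,+0.82268,-0.36918)
r₃ = r₁×r₂ = (-0.12472,+0.46004,+0.87910); SVD([r₁ r₂ r₃]) → R = UVᵀ:
  R  [+0.89305 +0.43233 -0.12472]
  R  [-0.33401 +0.82268 +0.46004]
  R  [+0.30150 -0.36918 +0.87910]
t = (+0.31311, +0.08230, +0.95277) m
tr R = 2.594822; θ = arccos((tr R − 1)/2) = 0.647804 rad = 37.116°
axis k = ((R−Rᵀ)₃₂, (R−Rᵀ)₁₃, (R−Rᵀ)₂₁) / (2 sinθ) = (-0.687077, -0.353161, -0.634982)
rvec = θ·k = (-0.445091, -0.228779, -0.411344)

rvec=(-0.4451, -0.2288, -0.4113) tvec=(0.3131, 0.0823, 0.9528)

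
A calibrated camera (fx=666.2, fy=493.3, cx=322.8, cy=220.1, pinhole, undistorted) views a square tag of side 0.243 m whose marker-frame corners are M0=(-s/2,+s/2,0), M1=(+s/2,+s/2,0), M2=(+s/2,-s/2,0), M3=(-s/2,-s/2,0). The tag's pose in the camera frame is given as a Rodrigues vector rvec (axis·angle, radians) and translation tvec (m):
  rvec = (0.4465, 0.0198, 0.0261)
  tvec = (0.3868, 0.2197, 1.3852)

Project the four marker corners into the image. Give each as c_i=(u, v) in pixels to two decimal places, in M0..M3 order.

Intrinsics K: fx=666.2, fy=493.3, cx=322.8, cy=220.1
Marker side s = 0.243 m; corners in marker frame (Z=0):
  M0 = (-0.1215, +0.1215, 0)
  M1 = (+0.1215, +0.1215, 0)
  M2 = (+0.1215, -0.1215, 0)
  M3 = (-0.1215, -0.1215, 0)
rvec = (0.4465, 0.0198, 0.0261), |rvec| = θ = 0.44770 rad = 25.651°
Rodrigues: sinθ=0.43289, 1−cosθ=0.09855; R = I + sinθ·[k]× + (1−cosθ)·[k]×²:
    [+0.99947 -0.02089 +0.02488]
    [+0.02958 +0.90164 -0.43148]
    [-0.01342 +0.43199 +0.90178]
t = (0.3868, 0.2197, 1.3852) m
M0: Pc = R·M0+t = (+0.26283, +0.32565, +1.43932); u = 666.2·(+0.26283)/1.43932 + 322.8 = 444.4513, v = 493.3·(+0.32565)/1.43932 + 220.1 = 331.7123
M1: Pc = R·M1+t = (+0.50570, +0.33284, +1.43606); u = 666.2·(+0.50570)/1.43606 + 322.8 = 557.3979, v = 493.3·(+0.33284)/1.43606 + 220.1 = 334.4351
M2: Pc = R·M2+t = (+0.51077, +0.11375, +1.33108); u = 666.2·(+0.51077)/1.33108 + 322.8 = 578.4396, v = 493.3·(+0.11375)/1.33108 + 220.1 = 262.2541
M3: Pc = R·M3+t = (+0.26790, +0.10656, +1.33434); u = 666.2·(+0.26790)/1.33434 + 322.8 = 456.5560, v = 493.3·(+0.10656)/1.33434 + 220.1 = 259.4934

c0=(444.45, 331.71) c1=(557.40, 334.44) c2=(578.44, 262.25) c3=(456.56, 259.49)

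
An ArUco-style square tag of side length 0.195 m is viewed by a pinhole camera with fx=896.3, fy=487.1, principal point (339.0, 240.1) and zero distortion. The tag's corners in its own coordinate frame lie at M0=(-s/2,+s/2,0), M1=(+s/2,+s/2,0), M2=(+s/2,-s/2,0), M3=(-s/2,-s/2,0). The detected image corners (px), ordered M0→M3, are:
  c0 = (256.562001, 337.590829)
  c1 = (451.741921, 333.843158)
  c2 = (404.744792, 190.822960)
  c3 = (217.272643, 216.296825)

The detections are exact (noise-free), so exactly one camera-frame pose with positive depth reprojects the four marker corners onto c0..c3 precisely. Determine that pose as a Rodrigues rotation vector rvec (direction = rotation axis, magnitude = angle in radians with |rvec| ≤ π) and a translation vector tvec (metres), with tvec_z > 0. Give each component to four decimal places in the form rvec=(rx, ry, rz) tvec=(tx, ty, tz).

Intrinsics K: fx=896.3, fy=487.1, cx=339.0, cy=240.1
Marker side s = 0.195 m; corners in marker frame (Z=0):
  M0 = (-0.0975, +0.0975, 0)
  M1 = (+0.0975, +0.0975, 0)
  M2 = (+0.0975, -0.0975, 0)
  M3 = (-0.0975, -0.0975, 0)
Detected image corners:
  c0 = (256.562001, 337.590829) px
  c1 = (451.741921, 333.843158) px
  c2 = (404.744792, 190.822960) px
  c3 = (217.272643, 216.296825) px
Planar DLT: solve 8×8 A·h = b for H (H[2,2]=1):
  H  [+700.15142 +214.26907 +324.66657]
  H  [-302.81538 +668.80214 +270.13655]
  H  [-0.84484 -0.01609 +1.00000]
B = K⁻¹H; ‖b₁‖=1.402640, ‖b₂‖=1.402640; λ = 2/(‖b₁‖+‖b₂‖) = 0.712941, sign → tz>0 ⇒ λ=+0.712941
r₁ = λ·B[:,0] = (+0.78473,-0.14632,-0.60232); r₂ = λ·B[:,1] = (+0.17477,+0.98454,-0.01147)
r₃ = r₁×r₂ = (+0.59469,-0.09627,+0.79817); SVD([r₁ r₂ r₃]) → R = UVᵀ:
  R  [+0.78473 +0.17477 +0.59469]
  R  [-0.14632 +0.98454 -0.09627]
  R  [-0.60232 -0.01147 +0.79817]
t = (-0.01140, +0.04396, +0.71294) m
tr R = 2.567444; θ = arccos((tr R − 1)/2) = 0.670161 rad = 38.397°
axis k = ((R−Rᵀ)₃₂, (R−Rᵀ)₁₃, (R−Rᵀ)₂₁) / (2 sinθ) = (+0.068264, +0.963601, -0.258483)
rvec = θ·k = (+0.045748, +0.645767, -0.173225)

rvec=(0.0457, 0.6458, -0.1732) tvec=(-0.0114, 0.0440, 0.7129)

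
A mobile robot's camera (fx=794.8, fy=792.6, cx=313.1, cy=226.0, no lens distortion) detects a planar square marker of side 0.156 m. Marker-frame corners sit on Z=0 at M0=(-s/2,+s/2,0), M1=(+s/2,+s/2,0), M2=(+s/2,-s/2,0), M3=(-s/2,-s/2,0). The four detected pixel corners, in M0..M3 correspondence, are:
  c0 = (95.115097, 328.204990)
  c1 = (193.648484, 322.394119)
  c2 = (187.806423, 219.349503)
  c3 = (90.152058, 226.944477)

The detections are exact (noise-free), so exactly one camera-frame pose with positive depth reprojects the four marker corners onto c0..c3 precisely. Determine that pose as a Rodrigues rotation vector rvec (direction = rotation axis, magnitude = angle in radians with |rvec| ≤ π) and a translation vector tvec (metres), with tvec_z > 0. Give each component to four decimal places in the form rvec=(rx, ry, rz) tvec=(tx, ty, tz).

rvec=(-0.0571, 0.1422, -0.0704) tvec=(-0.2617, 0.0734, 1.2101)

Intrinsics K: fx=794.8, fy=792.6, cx=313.1, cy=226.0
Marker side s = 0.156 m; corners in marker frame (Z=0):
  M0 = (-0.0780, +0.0780, 0)
  M1 = (+0.0780, +0.0780, 0)
  M2 = (+0.0780, -0.0780, 0)
  M3 = (-0.0780, -0.0780, 0)
Detected image corners:
  c0 = (95.115097, 328.204990) px
  c1 = (193.648484, 322.394119) px
  c2 = (187.806423, 219.349503) px
  c3 = (90.152058, 226.944477) px
Planar DLT: solve 8×8 A·h = b for H (H[2,2]=1):
  H  [+612.45875 +27.36767 +141.22862]
  H  [-74.61042 +640.76212 +274.04987]
  H  [-0.11531 -0.05109 +1.00000]
B = K⁻¹H; ‖b₁‖=0.826386, ‖b₂‖=0.826386; λ = 2/(‖b₁‖+‖b₂‖) = 1.210088, sign → tz>0 ⇒ λ=+1.210088
r₁ = λ·B[:,0] = (+0.98744,-0.07412,-0.13953); r₂ = λ·B[:,1] = (+0.06602,+0.99590,-0.06183)
r₃ = r₁×r₂ = (+0.14354,+0.05184,+0.98829); SVD([r₁ r₂ r₃]) → R = UVᵀ:
  R  [+0.98744 +0.06602 +0.14354]
  R  [-0.07412 +0.99590 +0.05184]
  R  [-0.13953 -0.06183 +0.98829]
t = (-0.26168, +0.07336, +1.21009) m
tr R = 2.971626; θ = arccos((tr R − 1)/2) = 0.168647 rad = 9.663°
axis k = ((R−Rᵀ)₃₂, (R−Rᵀ)₁₃, (R−Rᵀ)₂₁) / (2 sinθ) = (-0.338586, +0.843250, -0.417480)
rvec = θ·k = (-0.057101, +0.142212, -0.070407)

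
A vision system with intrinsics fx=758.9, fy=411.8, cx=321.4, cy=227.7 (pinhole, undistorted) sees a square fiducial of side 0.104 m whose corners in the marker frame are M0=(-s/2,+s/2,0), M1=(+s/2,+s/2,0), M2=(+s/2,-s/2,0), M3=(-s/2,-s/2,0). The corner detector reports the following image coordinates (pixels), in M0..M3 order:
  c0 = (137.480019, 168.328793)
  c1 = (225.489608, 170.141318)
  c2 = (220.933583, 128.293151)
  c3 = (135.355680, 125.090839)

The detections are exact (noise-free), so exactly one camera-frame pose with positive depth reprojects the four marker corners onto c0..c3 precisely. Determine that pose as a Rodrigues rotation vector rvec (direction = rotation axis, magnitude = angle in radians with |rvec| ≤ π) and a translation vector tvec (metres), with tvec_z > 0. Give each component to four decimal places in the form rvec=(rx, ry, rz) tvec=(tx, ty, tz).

rvec=(-0.2739, -0.3059, -0.0475) tvec=(-0.1704, -0.1784, 0.9181)

Intrinsics K: fx=758.9, fy=411.8, cx=321.4, cy=227.7
Marker side s = 0.104 m; corners in marker frame (Z=0):
  M0 = (-0.0520, +0.0520, 0)
  M1 = (+0.0520, +0.0520, 0)
  M2 = (+0.0520, -0.0520, 0)
  M3 = (-0.0520, -0.0520, 0)
Detected image corners:
  c0 = (137.480019, 168.328793) px
  c1 = (225.489608, 170.141318) px
  c2 = (220.933583, 128.293151) px
  c3 = (135.355680, 125.090839) px
Planar DLT: solve 8×8 A·h = b for H (H[2,2]=1):
  H  [+893.85583 -18.41129 +180.53658]
  H  [+73.14541 +367.20937 +147.67303]
  H  [+0.33074 -0.28212 +1.00000]
B = K⁻¹H; ‖b₁‖=1.089202, ‖b₂‖=1.089202; λ = 2/(‖b₁‖+‖b₂‖) = 0.918103, sign → tz>0 ⇒ λ=+0.918103
r₁ = λ·B[:,0] = (+0.95277,-0.00483,+0.30365); r₂ = λ·B[:,1] = (+0.08742,+0.96191,-0.25902)
r₃ = r₁×r₂ = (-0.29084,+0.27333,+0.91690); SVD([r₁ r₂ r₃]) → R = UVᵀ:
  R  [+0.95277 +0.08742 -0.29084]
  R  [-0.00483 +0.96191 +0.27333]
  R  [+0.30365 -0.25902 +0.91690]
t = (-0.17041, -0.17842, +0.91810) m
tr R = 2.831578; θ = arccos((tr R − 1)/2) = 0.413328 rad = 23.682°
axis k = ((R−Rᵀ)₃₂, (R−Rᵀ)₁₃, (R−Rᵀ)₂₁) / (2 sinθ) = (-0.662682, -0.740045, -0.114832)
rvec = θ·k = (-0.273905, -0.305881, -0.047463)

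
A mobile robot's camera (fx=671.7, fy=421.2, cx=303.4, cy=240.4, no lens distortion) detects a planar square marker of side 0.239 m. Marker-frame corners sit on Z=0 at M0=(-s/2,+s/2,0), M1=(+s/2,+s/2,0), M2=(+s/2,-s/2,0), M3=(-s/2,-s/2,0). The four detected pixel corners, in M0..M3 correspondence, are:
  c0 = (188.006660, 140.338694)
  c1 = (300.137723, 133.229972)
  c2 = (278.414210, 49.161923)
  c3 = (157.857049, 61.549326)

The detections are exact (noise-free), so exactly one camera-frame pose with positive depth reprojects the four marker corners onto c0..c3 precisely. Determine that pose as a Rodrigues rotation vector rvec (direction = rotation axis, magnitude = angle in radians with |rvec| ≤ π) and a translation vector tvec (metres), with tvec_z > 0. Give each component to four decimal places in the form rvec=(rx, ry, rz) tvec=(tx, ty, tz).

rvec=(0.4925, 0.2851, -0.0956) tvec=(-0.1395, -0.4322, 1.2777)

Intrinsics K: fx=671.7, fy=421.2, cx=303.4, cy=240.4
Marker side s = 0.239 m; corners in marker frame (Z=0):
  M0 = (-0.1195, +0.1195, 0)
  M1 = (+0.1195, +0.1195, 0)
  M2 = (+0.1195, -0.1195, 0)
  M3 = (-0.1195, -0.1195, 0)
Detected image corners:
  c0 = (188.006660, 140.338694) px
  c1 = (300.137723, 133.229972) px
  c2 = (278.414210, 49.161923) px
  c3 = (157.857049, 61.549326) px
Planar DLT: solve 8×8 A·h = b for H (H[2,2]=1):
  H  [+433.16067 +190.82498 +230.06169]
  H  [-62.30561 +374.41720 +97.92584]
  H  [-0.22885 +0.35405 +1.00000]
B = K⁻¹H; ‖b₁‖=0.782650, ‖b₂‖=0.782650; λ = 2/(‖b₁‖+‖b₂‖) = 1.277710, sign → tz>0 ⇒ λ=+1.277710
r₁ = λ·B[:,0] = (+0.95604,-0.02211,-0.29241); r₂ = λ·B[:,1] = (+0.15866,+0.87760,+0.45237)
r₃ = r₁×r₂ = (+0.24662,-0.47888,+0.84253); SVD([r₁ r₂ r₃]) → R = UVᵀ:
  R  [+0.95604 +0.15866 +0.24662]
  R  [-0.02211 +0.87760 -0.47888]
  R  [-0.29241 +0.45237 +0.84253]
t = (-0.13950, -0.43220, +1.27771) m
tr R = 2.676173; θ = arccos((tr R − 1)/2) = 0.577030 rad = 33.061°
axis k = ((R−Rᵀ)₃₂, (R−Rᵀ)₁₃, (R−Rᵀ)₂₁) / (2 sinθ) = (+0.853512, +0.494031, -0.165680)
rvec = θ·k = (+0.492502, +0.285071, -0.095602)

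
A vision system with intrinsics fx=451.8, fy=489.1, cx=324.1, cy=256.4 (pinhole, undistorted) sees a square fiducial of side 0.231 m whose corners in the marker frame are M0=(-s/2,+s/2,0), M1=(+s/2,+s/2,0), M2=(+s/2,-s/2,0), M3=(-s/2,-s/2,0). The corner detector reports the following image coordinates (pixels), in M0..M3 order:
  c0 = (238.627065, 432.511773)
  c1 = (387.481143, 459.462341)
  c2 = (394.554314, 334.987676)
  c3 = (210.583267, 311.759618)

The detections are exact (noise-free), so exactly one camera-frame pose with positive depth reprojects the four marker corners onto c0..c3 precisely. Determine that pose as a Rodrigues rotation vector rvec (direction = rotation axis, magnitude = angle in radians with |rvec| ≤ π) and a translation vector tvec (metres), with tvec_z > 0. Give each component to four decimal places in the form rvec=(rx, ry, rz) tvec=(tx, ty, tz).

Intrinsics K: fx=451.8, fy=489.1, cx=324.1, cy=256.4
Marker side s = 0.231 m; corners in marker frame (Z=0):
  M0 = (-0.1155, +0.1155, 0)
  M1 = (+0.1155, +0.1155, 0)
  M2 = (+0.1155, -0.1155, 0)
  M3 = (-0.1155, -0.1155, 0)
Detected image corners:
  c0 = (238.627065, 432.511773) px
  c1 = (387.481143, 459.462341) px
  c2 = (394.554314, 334.987676) px
  c3 = (210.583267, 311.759618) px
Planar DLT: solve 8×8 A·h = b for H (H[2,2]=1):
  H  [+612.92955 +335.66982 +305.27747]
  H  [-14.58302 +889.72476 +390.82553]
  H  [-0.32251 +0.93384 +1.00000]
B = K⁻¹H; ‖b₁‖=1.626385, ‖b₂‖=1.626385; λ = 2/(‖b₁‖+‖b₂‖) = 0.614860, sign → tz>0 ⇒ λ=+0.614860
r₁ = λ·B[:,0] = (+0.97639,+0.08562,-0.19830); r₂ = λ·B[:,1] = (+0.04493,+0.81749,+0.57418)
r₃ = r₁×r₂ = (+0.21127,-0.56954,+0.79435); SVD([r₁ r₂ r₃]) → R = UVᵀ:
  R  [+0.97639 +0.04493 +0.21127]
  R  [+0.08562 +0.81749 -0.56954]
  R  [-0.19830 +0.57418 +0.79435]
t = (-0.02562, +0.16899, +0.61486) m
tr R = 2.588238; θ = arccos((tr R − 1)/2) = 0.653240 rad = 37.428°
axis k = ((R−Rᵀ)₃₂, (R−Rᵀ)₁₃, (R−Rᵀ)₂₁) / (2 sinθ) = (+0.940927, +0.336950, +0.033480)
rvec = θ·k = (+0.614651, +0.220109, +0.021871)

rvec=(0.6147, 0.2201, 0.0219) tvec=(-0.0256, 0.1690, 0.6149)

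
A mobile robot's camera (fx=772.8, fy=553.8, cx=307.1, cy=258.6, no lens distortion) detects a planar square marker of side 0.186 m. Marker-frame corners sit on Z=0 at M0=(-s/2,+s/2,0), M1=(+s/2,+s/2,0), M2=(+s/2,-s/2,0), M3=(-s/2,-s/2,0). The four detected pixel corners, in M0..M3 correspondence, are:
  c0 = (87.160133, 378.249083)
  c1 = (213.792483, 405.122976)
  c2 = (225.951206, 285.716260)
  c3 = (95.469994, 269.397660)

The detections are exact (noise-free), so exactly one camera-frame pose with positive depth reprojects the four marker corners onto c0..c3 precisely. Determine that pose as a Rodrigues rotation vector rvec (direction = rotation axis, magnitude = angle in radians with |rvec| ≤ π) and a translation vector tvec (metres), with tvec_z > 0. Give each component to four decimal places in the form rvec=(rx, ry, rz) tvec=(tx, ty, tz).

rvec=(0.0837, 0.4837, 0.1073) tvec=(-0.1768, 0.1214, 0.8833)

Intrinsics K: fx=772.8, fy=553.8, cx=307.1, cy=258.6
Marker side s = 0.186 m; corners in marker frame (Z=0):
  M0 = (-0.0930, +0.0930, 0)
  M1 = (+0.0930, +0.0930, 0)
  M2 = (+0.0930, -0.0930, 0)
  M3 = (-0.0930, -0.0930, 0)
Detected image corners:
  c0 = (87.160133, 378.249083) px
  c1 = (213.792483, 405.122976) px
  c2 = (225.951206, 285.716260) px
  c3 = (95.469994, 269.397660) px
Planar DLT: solve 8×8 A·h = b for H (H[2,2]=1):
  H  [+610.16340 -35.91751 +152.42887]
  H  [-57.53240 +652.23825 +334.73403]
  H  [-0.51986 +0.11958 +1.00000]
B = K⁻¹H; ‖b₁‖=1.132177, ‖b₂‖=1.132177; λ = 2/(‖b₁‖+‖b₂‖) = 0.883254, sign → tz>0 ⇒ λ=+0.883254
r₁ = λ·B[:,0] = (+0.87984,+0.12265,-0.45917); r₂ = λ·B[:,1] = (-0.08302,+0.99094,+0.10562)
r₃ = r₁×r₂ = (+0.46796,-0.05480,+0.88205); SVD([r₁ r₂ r₃]) → R = UVᵀ:
  R  [+0.87984 -0.08302 +0.46796]
  R  [+0.12265 +0.99094 -0.05480]
  R  [-0.45917 +0.10562 +0.88205]
t = (-0.17678, +0.12143, +0.88325) m
tr R = 2.752823; θ = arccos((tr R − 1)/2) = 0.502437 rad = 28.788°
axis k = ((R−Rᵀ)₃₂, (R−Rᵀ)₁₃, (R−Rᵀ)₂₁) / (2 sinθ) = (+0.166563, +0.962628, +0.213550)
rvec = θ·k = (+0.083688, +0.483660, +0.107295)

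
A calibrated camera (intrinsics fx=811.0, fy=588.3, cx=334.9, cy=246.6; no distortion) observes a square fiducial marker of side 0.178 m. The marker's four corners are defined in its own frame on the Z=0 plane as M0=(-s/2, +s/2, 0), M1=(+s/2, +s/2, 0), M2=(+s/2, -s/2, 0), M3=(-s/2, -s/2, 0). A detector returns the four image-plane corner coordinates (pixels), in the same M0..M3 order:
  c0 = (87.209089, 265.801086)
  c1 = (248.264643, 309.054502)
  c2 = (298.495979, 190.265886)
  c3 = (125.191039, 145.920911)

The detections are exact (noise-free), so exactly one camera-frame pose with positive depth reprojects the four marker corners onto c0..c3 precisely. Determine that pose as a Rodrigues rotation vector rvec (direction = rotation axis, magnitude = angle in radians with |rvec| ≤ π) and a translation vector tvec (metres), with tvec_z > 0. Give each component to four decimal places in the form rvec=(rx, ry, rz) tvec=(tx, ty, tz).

Intrinsics K: fx=811.0, fy=588.3, cx=334.9, cy=246.6
Marker side s = 0.178 m; corners in marker frame (Z=0):
  M0 = (-0.0890, +0.0890, 0)
  M1 = (+0.0890, +0.0890, 0)
  M2 = (+0.0890, -0.0890, 0)
  M3 = (-0.0890, -0.0890, 0)
Detected image corners:
  c0 = (87.209089, 265.801086) px
  c1 = (248.264643, 309.054502) px
  c2 = (298.495979, 190.265886) px
  c3 = (125.191039, 145.920911) px
Planar DLT: solve 8×8 A·h = b for H (H[2,2]=1):
  H  [+920.77738 -173.93914 +188.35313]
  H  [+225.25555 +758.73473 +229.64202]
  H  [-0.09089 +0.38765 +1.00000]
B = K⁻¹H; ‖b₁‖=1.249470, ‖b₂‖=1.249470; λ = 2/(‖b₁‖+‖b₂‖) = 0.800339, sign → tz>0 ⇒ λ=+0.800339
r₁ = λ·B[:,0] = (+0.93871,+0.33694,-0.07274); r₂ = λ·B[:,1] = (-0.29977,+0.90215,+0.31025)
r₃ = r₁×r₂ = (+0.17016,-0.26943,+0.94787); SVD([r₁ r₂ r₃]) → R = UVᵀ:
  R  [+0.93871 -0.29977 +0.17016]
  R  [+0.33694 +0.90215 -0.26943]
  R  [-0.07274 +0.31025 +0.94787]
t = (-0.14462, -0.02307, +0.80034) m
tr R = 2.788733; θ = arccos((tr R − 1)/2) = 0.463784 rad = 26.573°
axis k = ((R−Rᵀ)₃₂, (R−Rᵀ)₁₃, (R−Rᵀ)₂₁) / (2 sinθ) = (+0.647932, +0.271504, +0.711667)
rvec = θ·k = (+0.300500, +0.125919, +0.330059)

rvec=(0.3005, 0.1259, 0.3301) tvec=(-0.1446, -0.0231, 0.8003)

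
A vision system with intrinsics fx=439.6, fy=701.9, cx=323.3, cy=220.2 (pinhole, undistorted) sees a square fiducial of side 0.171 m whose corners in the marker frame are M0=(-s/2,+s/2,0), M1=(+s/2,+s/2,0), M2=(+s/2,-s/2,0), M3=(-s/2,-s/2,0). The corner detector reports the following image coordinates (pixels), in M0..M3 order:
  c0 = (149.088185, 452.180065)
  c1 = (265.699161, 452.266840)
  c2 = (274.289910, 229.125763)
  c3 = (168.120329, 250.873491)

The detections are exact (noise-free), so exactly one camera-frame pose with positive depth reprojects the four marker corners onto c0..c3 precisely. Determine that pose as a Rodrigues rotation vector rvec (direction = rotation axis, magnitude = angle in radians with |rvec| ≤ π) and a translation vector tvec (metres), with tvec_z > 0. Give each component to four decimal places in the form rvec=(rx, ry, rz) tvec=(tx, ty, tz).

rvec=(-0.3618, 0.3860, -0.0525) tvec=(-0.1438, 0.0972, 0.5662)

Intrinsics K: fx=439.6, fy=701.9, cx=323.3, cy=220.2
Marker side s = 0.171 m; corners in marker frame (Z=0):
  M0 = (-0.0855, +0.0855, 0)
  M1 = (+0.0855, +0.0855, 0)
  M2 = (+0.0855, -0.0855, 0)
  M3 = (-0.0855, -0.0855, 0)
Detected image corners:
  c0 = (149.088185, 452.180065) px
  c1 = (265.699161, 452.266840) px
  c2 = (274.289910, 229.125763) px
  c3 = (168.120329, 250.873491) px
Planar DLT: solve 8×8 A·h = b for H (H[2,2]=1):
  H  [+513.97895 -216.73202 +211.65206]
  H  [-286.06981 +1020.69537 +340.71881]
  H  [-0.63365 -0.62674 +1.00000]
B = K⁻¹H; ‖b₁‖=1.766069, ‖b₂‖=1.766069; λ = 2/(‖b₁‖+‖b₂‖) = 0.566229, sign → tz>0 ⇒ λ=+0.566229
r₁ = λ·B[:,0] = (+0.92590,-0.11822,-0.35879); r₂ = λ·B[:,1] = (-0.01817,+0.93474,-0.35488)
r₃ = r₁×r₂ = (+0.37733,+0.33510,+0.86333); SVD([r₁ r₂ r₃]) → R = UVᵀ:
  R  [+0.92590 -0.01817 +0.37733]
  R  [-0.11822 +0.93474 +0.33510]
  R  [-0.35879 -0.35488 +0.86333]
t = (-0.14381, +0.09722, +0.56623) m
tr R = 2.723965; θ = arccos((tr R − 1)/2) = 0.531629 rad = 30.460°
axis k = ((R−Rᵀ)₃₂, (R−Rᵀ)₁₃, (R−Rᵀ)₂₁) / (2 sinθ) = (-0.680535, +0.726041, -0.098675)
rvec = θ·k = (-0.361792, +0.385984, -0.052458)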